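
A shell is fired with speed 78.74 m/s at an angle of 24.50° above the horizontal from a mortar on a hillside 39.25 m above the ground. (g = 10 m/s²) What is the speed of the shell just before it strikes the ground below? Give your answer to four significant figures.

v_x = 78.74 cos 24.50° = 71.650 m/s is unchanged throughout.
For the vertical component, v_y² = v_y0² + 2 g h = (32.653)² + 2×10×39.25 = 1851.2, so |v_y| = 43.026 m/s.
Impact speed = √(v_x² + v_y²) = √(5133.7 + 1851.2) = 83.58 m/s.

83.58 m/s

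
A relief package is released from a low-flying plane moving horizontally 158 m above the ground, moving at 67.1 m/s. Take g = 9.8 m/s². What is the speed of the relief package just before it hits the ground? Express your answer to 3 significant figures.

87.2 m/s

Fall time: t = √(2 × 158 / 9.8) = 5.678 s.
At impact: v_x = 67.1 m/s (unchanged), v_y = g t = 9.8 × 5.678 = 55.64 m/s.
Speed = √(v_x² + v_y²) = √(4502 + 3096) = 87.2 m/s.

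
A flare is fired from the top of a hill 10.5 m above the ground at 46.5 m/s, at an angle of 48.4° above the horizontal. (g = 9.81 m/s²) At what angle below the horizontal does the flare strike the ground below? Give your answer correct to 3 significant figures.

50.6°

v_x = 46.5 cos 48.4° = 30.87 m/s.
At impact |v_y| = √(v_y0² + 2 g h) = √(34.77² + 2×9.81×10.5) = 37.62 m/s.
Angle below horizontal = arctan(|v_y| / v_x) = arctan(37.62 / 30.87) = 50.6°.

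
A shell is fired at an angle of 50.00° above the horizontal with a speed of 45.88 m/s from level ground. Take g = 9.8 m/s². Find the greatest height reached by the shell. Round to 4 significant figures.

Vertical component of launch velocity: v_y = 45.88 sin 50.00° = 35.146 m/s.
At the highest point the vertical velocity is zero, so v_y² = 2 g h_max.
h_max = (35.146)² / (2 × 9.8) = 1235.2 / 19.60 = 63.02 m.

63.02 m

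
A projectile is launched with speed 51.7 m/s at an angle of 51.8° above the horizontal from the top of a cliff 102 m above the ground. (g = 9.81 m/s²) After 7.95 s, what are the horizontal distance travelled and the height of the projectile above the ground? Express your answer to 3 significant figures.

x = 254 m, y = 115 m

v_x = 51.7 cos 51.8° = 31.97 m/s; v_y0 = 51.7 sin 51.8° = 40.63 m/s.
x = v_x t = 31.97 × 7.95 = 254 m.
y = 102 + v_y0 t − ½ g t² = 115 m.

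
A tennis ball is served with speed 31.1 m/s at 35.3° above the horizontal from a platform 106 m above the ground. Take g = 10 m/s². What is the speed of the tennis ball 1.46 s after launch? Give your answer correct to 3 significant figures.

25.6 m/s

v_x = 31.1 cos 35.3° = 25.38 m/s (constant).
v_y(t) = 31.1 sin 35.3° − g t = 17.97 − 10 × 1.46 = 3.370 m/s.
Speed = √(v_x² + v_y²) = √(644.1 + 11.36) = 25.6 m/s.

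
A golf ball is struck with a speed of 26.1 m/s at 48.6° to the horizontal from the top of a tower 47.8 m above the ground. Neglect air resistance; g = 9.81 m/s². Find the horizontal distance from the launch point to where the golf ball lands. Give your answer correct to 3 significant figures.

Components: v_x = 26.1 cos 48.6° = 17.26 m/s, v_y = 26.1 sin 48.6° = 19.58 m/s.
Vertical: 0 = 47.8 + 19.58 t − ½(9.81) t² ⇒ 4.905 t² − 19.58 t − 47.8 = 0.
t = [19.58 + √(383.4 + 937.8)] / 9.810 = 5.701 s.
Horizontal: R = v_x · t = 17.26 × 5.701 = 98.4 m.

98.4 m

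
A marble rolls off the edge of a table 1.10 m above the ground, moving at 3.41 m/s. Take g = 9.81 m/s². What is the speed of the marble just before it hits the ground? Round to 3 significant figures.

Fall time: t = √(2 × 1.10 / 9.81) = 0.4736 s.
At impact: v_x = 3.41 m/s (unchanged), v_y = g t = 9.81 × 0.4736 = 4.646 m/s.
Speed = √(v_x² + v_y²) = √(11.63 + 21.59) = 5.76 m/s.

5.76 m/s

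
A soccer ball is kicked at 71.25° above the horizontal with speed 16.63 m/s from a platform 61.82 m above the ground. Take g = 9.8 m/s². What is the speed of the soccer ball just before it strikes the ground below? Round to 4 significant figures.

v_x = 16.63 cos 71.25° = 5.3455 m/s is unchanged throughout.
For the vertical component, v_y² = v_y0² + 2 g h = (15.747)² + 2×9.8×61.82 = 1459.6, so |v_y| = 38.205 m/s.
Impact speed = √(v_x² + v_y²) = √(28.574 + 1459.6) = 38.58 m/s.

38.58 m/s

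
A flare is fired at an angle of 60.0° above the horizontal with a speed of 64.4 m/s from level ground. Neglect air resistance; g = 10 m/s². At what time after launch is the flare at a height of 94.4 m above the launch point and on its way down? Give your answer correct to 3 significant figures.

9.07 s

v_y0 = 64.4 sin 60.0° = 55.77 m/s.
Set y = v_y0 t − ½ g t² = 94.4: 5.000 t² − 55.77 t + 94.4 = 0.
t = [55.77 ± √(3110 − 1888)] / 10 = (55.77 ± 34.96) / 10, giving t = 2.08 s or t = 9.07 s.
On the way down corresponds to the larger root: t = 9.07 s.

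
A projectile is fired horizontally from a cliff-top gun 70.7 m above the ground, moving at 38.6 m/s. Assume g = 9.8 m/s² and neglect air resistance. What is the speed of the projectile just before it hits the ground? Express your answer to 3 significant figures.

53.6 m/s

Fall time: t = √(2 × 70.7 / 9.8) = 3.798 s.
At impact: v_x = 38.6 m/s (unchanged), v_y = g t = 9.8 × 3.798 = 37.22 m/s.
Speed = √(v_x² + v_y²) = √(1490 + 1385) = 53.6 m/s.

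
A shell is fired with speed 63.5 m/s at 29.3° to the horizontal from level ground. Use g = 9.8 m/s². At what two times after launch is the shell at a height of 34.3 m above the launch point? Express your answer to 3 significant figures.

1.42 s and 4.92 s

v_y0 = 63.5 sin 29.3° = 31.08 m/s.
Set y = v_y0 t − ½ g t² = 34.3: 4.900 t² − 31.08 t + 34.3 = 0.
t = [31.08 ± √(966.0 − 672.3)] / 9.8 = (31.08 ± 17.14) / 9.8, giving t = 1.42 s or t = 4.92 s.
So the shell is at 34.3 m at t = 1.42 s (rising) and t = 4.92 s (falling).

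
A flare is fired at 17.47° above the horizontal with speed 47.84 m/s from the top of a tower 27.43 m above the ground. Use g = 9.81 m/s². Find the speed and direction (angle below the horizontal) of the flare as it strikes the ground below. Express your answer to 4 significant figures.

v_x = 47.84 cos 17.47° = 45.633 m/s (constant).
|v_y| at impact = √((14.362)² + 2×9.81×27.43) = 27.284 m/s.
Speed = √(45.633² + 27.284²) = 53.17 m/s; angle = arctan(27.284/45.633) = 30.88° below horizontal.

53.17 m/s at 30.88° below the horizontal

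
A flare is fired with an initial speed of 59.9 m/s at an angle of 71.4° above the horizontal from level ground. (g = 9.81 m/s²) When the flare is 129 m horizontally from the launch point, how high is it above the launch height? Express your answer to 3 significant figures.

v_x = 59.9 cos 71.4° = 19.11 m/s, v_y0 = 59.9 sin 71.4° = 56.77 m/s.
Time to reach x = 129 m: t = x / v_x = 129 / 19.11 = 6.750 s.
y = v_y0 t − ½ g t² = 56.77×6.750 − 4.905×6.750² = 160 m.

160 m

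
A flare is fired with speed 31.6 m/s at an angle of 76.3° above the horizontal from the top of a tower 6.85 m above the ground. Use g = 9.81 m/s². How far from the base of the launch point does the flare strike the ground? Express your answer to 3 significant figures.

Components: v_x = 31.6 cos 76.3° = 7.484 m/s, v_y = 31.6 sin 76.3° = 30.70 m/s.
Vertical: 0 = 6.85 + 30.70 t − ½(9.81) t² ⇒ 4.905 t² − 30.70 t − 6.85 = 0.
t = [30.70 + √(942.5 + 134.4)] / 9.810 = 6.475 s.
Horizontal: R = v_x · t = 7.484 × 6.475 = 48.5 m.

48.5 m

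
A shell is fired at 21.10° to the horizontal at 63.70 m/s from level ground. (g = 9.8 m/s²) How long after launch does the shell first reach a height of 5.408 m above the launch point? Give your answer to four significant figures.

v_y0 = 63.70 sin 21.10° = 22.932 m/s.
Set y = v_y0 t − ½ g t² = 5.408: 4.900 t² − 22.932 t + 5.408 = 0.
t = [22.932 ± √(525.88 − 106.00)] / 9.8 = (22.932 ± 20.491) / 9.8, giving t = 0.2491 s or t = 4.431 s.
The shell is on the way up at the first time, so t = 0.2491 s.

0.2491 s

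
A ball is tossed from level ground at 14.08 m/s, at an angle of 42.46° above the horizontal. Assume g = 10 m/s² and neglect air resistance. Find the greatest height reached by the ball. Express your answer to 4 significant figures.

Vertical component of launch velocity: v_y = 14.08 sin 42.46° = 9.5051 m/s.
At the highest point the vertical velocity is zero, so v_y² = 2 g h_max.
h_max = (9.5051)² / (2 × 10) = 90.347 / 20.00 = 4.517 m.

4.517 m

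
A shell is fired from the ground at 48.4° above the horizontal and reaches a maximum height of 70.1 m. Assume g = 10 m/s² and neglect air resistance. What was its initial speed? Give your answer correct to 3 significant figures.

At maximum height v_y = 0, so (v₀ sin θ)² = 2 g H.
v₀ sin 48.4° = √(2 × 10 × 70.1) = 37.44 m/s.
v₀ = 37.44 / sin 48.4° = 37.44 / 0.7478 = 50.1 m/s.

50.1 m/s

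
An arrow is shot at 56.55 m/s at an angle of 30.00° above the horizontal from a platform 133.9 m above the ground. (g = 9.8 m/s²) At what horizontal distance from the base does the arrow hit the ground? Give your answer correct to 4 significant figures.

Components: v_x = 56.55 cos 30.00° = 48.974 m/s, v_y = 56.55 sin 30.00° = 28.275 m/s.
Vertical: 0 = 133.9 + 28.275 t − ½(9.8) t² ⇒ 4.900 t² − 28.275 t − 133.9 = 0.
t = [28.275 + √(799.48 + 2624.4)] / 9.800 = 8.8560 s.
Horizontal: R = v_x · t = 48.974 × 8.8560 = 433.7 m.

433.7 m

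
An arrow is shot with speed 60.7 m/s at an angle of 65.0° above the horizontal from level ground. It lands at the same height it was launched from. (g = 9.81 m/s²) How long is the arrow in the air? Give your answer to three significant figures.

Vertical component: v_y = 60.7 sin 65.0° = 55.01 m/s.
For a projectile landing at launch height, time of flight is t = 2 v_y / g = 2 × 55.01 / 9.81 = 11.2 s.

11.2 s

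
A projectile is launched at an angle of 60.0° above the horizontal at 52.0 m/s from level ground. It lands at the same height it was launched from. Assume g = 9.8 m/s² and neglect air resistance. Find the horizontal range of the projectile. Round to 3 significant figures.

Components: v_x = 52.0 cos 60.0° = 26.00 m/s, v_y = 52.0 sin 60.0° = 45.03 m/s.
Time of flight (same landing height): t = 2 v_y / g = 2 × 45.03 / 9.8 = 9.190 s.
Range: R = v_x · t = 26.00 × 9.190 = 239 m.

239 m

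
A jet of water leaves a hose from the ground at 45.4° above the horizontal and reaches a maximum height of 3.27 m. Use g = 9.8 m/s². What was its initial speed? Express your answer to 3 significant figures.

At maximum height v_y = 0, so (v₀ sin θ)² = 2 g H.
v₀ sin 45.4° = √(2 × 9.8 × 3.27) = 8.006 m/s.
v₀ = 8.006 / sin 45.4° = 8.006 / 0.7120 = 11.2 m/s.

11.2 m/s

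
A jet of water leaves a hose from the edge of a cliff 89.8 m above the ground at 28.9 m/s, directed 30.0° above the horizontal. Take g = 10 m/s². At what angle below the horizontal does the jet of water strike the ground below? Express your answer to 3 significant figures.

v_x = 28.9 cos 30.0° = 25.03 m/s.
At impact |v_y| = √(v_y0² + 2 g h) = √(14.45² + 2×10×89.8) = 44.78 m/s.
Angle below horizontal = arctan(|v_y| / v_x) = arctan(44.78 / 25.03) = 60.8°.

60.8°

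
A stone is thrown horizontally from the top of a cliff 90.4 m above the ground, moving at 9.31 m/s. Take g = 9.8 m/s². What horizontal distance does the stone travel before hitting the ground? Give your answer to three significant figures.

Initial vertical velocity is zero, so the fall time comes from h = ½ g t²: t = √(2 × 90.4 / 9.8) = 4.295 s.
Horizontal motion is uniform at 9.31 m/s, so x = 9.31 × 4.295 = 40.0 m.

40.0 m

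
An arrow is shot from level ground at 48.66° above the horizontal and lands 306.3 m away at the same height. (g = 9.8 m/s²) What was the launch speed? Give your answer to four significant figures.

55.01 m/s

On level ground, R = v₀² sin(2θ) / g, so v₀ = √(R g / sin 2θ).
sin(2 × 48.66°) = 0.9919.
v₀ = √(306.3 × 9.8 / 0.9919) = √3026.3 = 55.01 m/s.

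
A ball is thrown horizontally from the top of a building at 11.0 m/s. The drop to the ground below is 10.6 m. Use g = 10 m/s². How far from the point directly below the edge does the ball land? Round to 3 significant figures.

Initial vertical velocity is zero, so the fall time comes from h = ½ g t²: t = √(2 × 10.6 / 10) = 1.456 s.
Horizontal motion is uniform at 11.0 m/s, so x = 11.0 × 1.456 = 16.0 m.

16.0 m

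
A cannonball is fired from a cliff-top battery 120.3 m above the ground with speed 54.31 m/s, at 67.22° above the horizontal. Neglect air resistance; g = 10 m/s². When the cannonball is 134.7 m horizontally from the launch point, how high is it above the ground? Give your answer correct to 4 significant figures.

v_x = 54.31 cos 67.22° = 21.028 m/s, v_y0 = 54.31 sin 67.22° = 50.074 m/s.
Time to reach x = 134.7 m: t = x / v_x = 134.7 / 21.028 = 6.4057 s.
y = 120.3 + v_y0 t − ½ g t² = 120.3 + 50.074×6.4057 − 5.000×6.4057² = 235.9 m.

235.9 m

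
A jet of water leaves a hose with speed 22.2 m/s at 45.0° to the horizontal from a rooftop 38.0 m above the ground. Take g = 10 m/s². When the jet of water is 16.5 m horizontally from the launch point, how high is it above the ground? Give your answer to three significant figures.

v_x = 22.2 cos 45.0° = 15.70 m/s, v_y0 = 22.2 sin 45.0° = 15.70 m/s.
Time to reach x = 16.5 m: t = x / v_x = 16.5 / 15.70 = 1.051 s.
y = 38.0 + v_y0 t − ½ g t² = 38.0 + 15.70×1.051 − 5.000×1.051² = 49.0 m.

49.0 m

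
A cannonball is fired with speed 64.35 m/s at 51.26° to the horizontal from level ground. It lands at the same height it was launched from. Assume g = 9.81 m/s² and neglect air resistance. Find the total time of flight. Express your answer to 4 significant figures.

Vertical component: v_y = 64.35 sin 51.26° = 50.193 m/s.
For a projectile landing at launch height, time of flight is t = 2 v_y / g = 2 × 50.193 / 9.81 = 10.23 s.

10.23 s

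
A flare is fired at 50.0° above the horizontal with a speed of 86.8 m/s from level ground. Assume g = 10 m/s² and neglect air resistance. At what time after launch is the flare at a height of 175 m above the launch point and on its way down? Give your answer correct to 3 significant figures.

9.68 s

v_y0 = 86.8 sin 50.0° = 66.49 m/s.
Set y = v_y0 t − ½ g t² = 175: 5.000 t² − 66.49 t + 175 = 0.
t = [66.49 ± √(4421 − 3500)] / 10 = (66.49 ± 30.35) / 10, giving t = 3.61 s or t = 9.68 s.
On the way down corresponds to the larger root: t = 9.68 s.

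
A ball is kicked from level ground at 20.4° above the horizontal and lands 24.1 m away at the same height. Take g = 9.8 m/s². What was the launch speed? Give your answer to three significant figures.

On level ground, R = v₀² sin(2θ) / g, so v₀ = √(R g / sin 2θ).
sin(2 × 20.4°) = 0.6534.
v₀ = √(24.1 × 9.8 / 0.6534) = √361.5 = 19.0 m/s.

19.0 m/s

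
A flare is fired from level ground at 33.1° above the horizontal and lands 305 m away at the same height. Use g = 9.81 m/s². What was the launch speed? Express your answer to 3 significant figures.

57.2 m/s

On level ground, R = v₀² sin(2θ) / g, so v₀ = √(R g / sin 2θ).
sin(2 × 33.1°) = 0.9150.
v₀ = √(305 × 9.81 / 0.9150) = √3270 = 57.2 m/s.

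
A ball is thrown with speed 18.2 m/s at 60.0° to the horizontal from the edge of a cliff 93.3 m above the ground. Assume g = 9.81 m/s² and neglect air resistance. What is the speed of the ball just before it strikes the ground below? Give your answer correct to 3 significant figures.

46.5 m/s

v_x = 18.2 cos 60.0° = 9.100 m/s is unchanged throughout.
For the vertical component, v_y² = v_y0² + 2 g h = (15.76)² + 2×9.81×93.3 = 2079, so |v_y| = 45.60 m/s.
Impact speed = √(v_x² + v_y²) = √(82.81 + 2079) = 46.5 m/s.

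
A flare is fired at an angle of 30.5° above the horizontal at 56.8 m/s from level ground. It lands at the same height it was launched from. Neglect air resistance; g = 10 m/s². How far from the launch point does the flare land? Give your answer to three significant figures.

Components: v_x = 56.8 cos 30.5° = 48.94 m/s, v_y = 56.8 sin 30.5° = 28.83 m/s.
Time of flight (same landing height): t = 2 v_y / g = 2 × 28.83 / 10 = 5.766 s.
Range: R = v_x · t = 48.94 × 5.766 = 282 m.

282 m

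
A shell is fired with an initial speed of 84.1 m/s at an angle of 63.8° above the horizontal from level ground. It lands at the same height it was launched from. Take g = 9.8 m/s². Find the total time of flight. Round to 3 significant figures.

15.4 s

Vertical component: v_y = 84.1 sin 63.8° = 75.46 m/s.
For a projectile landing at launch height, time of flight is t = 2 v_y / g = 2 × 75.46 / 9.8 = 15.4 s.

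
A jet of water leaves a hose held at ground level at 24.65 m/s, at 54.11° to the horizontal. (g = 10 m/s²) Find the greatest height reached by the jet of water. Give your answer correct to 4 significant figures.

19.94 m

Vertical component of launch velocity: v_y = 24.65 sin 54.11° = 19.970 m/s.
At the highest point the vertical velocity is zero, so v_y² = 2 g h_max.
h_max = (19.970)² / (2 × 10) = 398.80 / 20.00 = 19.94 m.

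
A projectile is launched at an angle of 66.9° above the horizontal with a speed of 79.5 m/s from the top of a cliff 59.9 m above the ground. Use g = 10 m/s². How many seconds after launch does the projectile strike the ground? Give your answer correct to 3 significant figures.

15.4 s

Vertical component: v_y = 79.5 sin 66.9° = 73.13 m/s.
Taking up as positive with launch at y = 59.9 m, landing at y = 0: 0 = 59.9 + 73.13 t − ½(10) t².
Solving 5.000 t² − 73.13 t − 59.9 = 0 gives t = [73.13 + √(73.13² + 4·5.000·59.9)] / 10.00 = 15.4 s.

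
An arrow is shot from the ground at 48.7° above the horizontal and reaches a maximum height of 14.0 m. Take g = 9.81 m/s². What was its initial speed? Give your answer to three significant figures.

At maximum height v_y = 0, so (v₀ sin θ)² = 2 g H.
v₀ sin 48.7° = √(2 × 9.81 × 14.0) = 16.57 m/s.
v₀ = 16.57 / sin 48.7° = 16.57 / 0.7513 = 22.1 m/s.

22.1 m/s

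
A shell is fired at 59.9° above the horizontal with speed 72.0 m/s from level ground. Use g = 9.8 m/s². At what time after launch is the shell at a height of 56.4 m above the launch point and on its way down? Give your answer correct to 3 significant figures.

11.7 s

v_y0 = 72.0 sin 59.9° = 62.29 m/s.
Set y = v_y0 t − ½ g t² = 56.4: 4.900 t² − 62.29 t + 56.4 = 0.
t = [62.29 ± √(3880 − 1105)] / 9.8 = (62.29 ± 52.68) / 9.8, giving t = 0.981 s or t = 11.7 s.
On the way down corresponds to the larger root: t = 11.7 s.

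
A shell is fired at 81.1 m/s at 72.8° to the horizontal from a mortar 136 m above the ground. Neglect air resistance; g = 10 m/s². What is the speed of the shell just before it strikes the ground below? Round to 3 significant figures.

v_x = 81.1 cos 72.8° = 23.98 m/s is unchanged throughout.
For the vertical component, v_y² = v_y0² + 2 g h = (77.47)² + 2×10×136 = 8722, so |v_y| = 93.39 m/s.
Impact speed = √(v_x² + v_y²) = √(575.0 + 8722) = 96.4 m/s.

96.4 m/s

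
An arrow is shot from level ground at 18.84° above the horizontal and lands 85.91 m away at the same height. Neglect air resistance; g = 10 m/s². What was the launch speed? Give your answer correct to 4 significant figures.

37.49 m/s

On level ground, R = v₀² sin(2θ) / g, so v₀ = √(R g / sin 2θ).
sin(2 × 18.84°) = 0.6113.
v₀ = √(85.91 × 10 / 0.6113) = √1405.4 = 37.49 m/s.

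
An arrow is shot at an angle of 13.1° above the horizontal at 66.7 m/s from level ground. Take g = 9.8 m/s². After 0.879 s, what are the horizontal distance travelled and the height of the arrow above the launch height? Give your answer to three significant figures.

v_x = 66.7 cos 13.1° = 64.96 m/s; v_y0 = 66.7 sin 13.1° = 15.12 m/s.
x = v_x t = 64.96 × 0.879 = 57.1 m.
y = v_y0 t − ½ g t² = 15.12×0.879 − 4.900×0.879² = 9.50 m.

x = 57.1 m, y = 9.50 m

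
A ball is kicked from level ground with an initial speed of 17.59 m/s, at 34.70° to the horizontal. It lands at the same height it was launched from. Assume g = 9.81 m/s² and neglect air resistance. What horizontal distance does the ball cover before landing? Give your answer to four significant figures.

29.52 m

For level ground, R = v₀² sin(2θ) / g.
sin(2 × 34.70°) = sin 69.400° = 0.9361.
R = (17.59)² × 0.9361 / 9.81 = 29.52 m.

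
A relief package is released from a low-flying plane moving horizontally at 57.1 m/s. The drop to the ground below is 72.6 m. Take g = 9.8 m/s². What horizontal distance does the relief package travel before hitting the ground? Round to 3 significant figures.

Initial vertical velocity is zero, so the fall time comes from h = ½ g t²: t = √(2 × 72.6 / 9.8) = 3.849 s.
Horizontal motion is uniform at 57.1 m/s, so x = 57.1 × 3.849 = 220 m.

220 m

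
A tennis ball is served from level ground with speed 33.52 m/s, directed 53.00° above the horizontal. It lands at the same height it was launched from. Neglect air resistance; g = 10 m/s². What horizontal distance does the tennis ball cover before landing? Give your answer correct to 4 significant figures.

108.0 m

Components: v_x = 33.52 cos 53.00° = 20.173 m/s, v_y = 33.52 sin 53.00° = 26.770 m/s.
Time of flight (same landing height): t = 2 v_y / g = 2 × 26.770 / 10 = 5.3540 s.
Range: R = v_x · t = 20.173 × 5.3540 = 108.0 m.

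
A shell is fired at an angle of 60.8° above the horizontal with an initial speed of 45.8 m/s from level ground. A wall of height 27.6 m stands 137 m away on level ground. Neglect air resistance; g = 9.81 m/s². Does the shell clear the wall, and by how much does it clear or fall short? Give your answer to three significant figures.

v_x = 45.8 cos 60.8° = 22.34 m/s; v_y0 = 45.8 sin 60.8° = 39.98 m/s.
Time to reach the wall: t = 137 / 22.34 = 6.132 s.
Height at that point: y = 39.98×6.132 − 4.905×6.132² = 60.72 m.
That is 60.72 − 27.6 = 33.1 m above the top of the wall, so the shell clears it.

Yes — it clears the wall by 33.1 m.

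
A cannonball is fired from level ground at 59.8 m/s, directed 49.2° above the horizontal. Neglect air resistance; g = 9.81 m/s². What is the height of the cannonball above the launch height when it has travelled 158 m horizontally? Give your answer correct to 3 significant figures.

v_x = 59.8 cos 49.2° = 39.07 m/s, v_y0 = 59.8 sin 49.2° = 45.27 m/s.
Time to reach x = 158 m: t = x / v_x = 158 / 39.07 = 4.044 s.
y = v_y0 t − ½ g t² = 45.27×4.044 − 4.905×4.044² = 103 m.

103 m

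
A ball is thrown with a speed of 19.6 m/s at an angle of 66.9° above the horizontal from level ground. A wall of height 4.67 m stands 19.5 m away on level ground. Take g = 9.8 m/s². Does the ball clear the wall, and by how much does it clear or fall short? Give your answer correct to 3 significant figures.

v_x = 19.6 cos 66.9° = 7.690 m/s; v_y0 = 19.6 sin 66.9° = 18.03 m/s.
Time to reach the wall: t = 19.5 / 7.690 = 2.536 s.
Height at that point: y = 18.03×2.536 − 4.900×2.536² = 14.21 m.
That is 14.21 − 4.67 = 9.54 m above the top of the wall, so the ball clears it.

Yes — it clears the wall by 9.54 m.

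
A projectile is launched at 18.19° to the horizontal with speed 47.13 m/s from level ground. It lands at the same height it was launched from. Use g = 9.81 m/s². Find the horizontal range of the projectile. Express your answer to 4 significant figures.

134.3 m

For level ground, R = v₀² sin(2θ) / g.
sin(2 × 18.19°) = sin 36.380° = 0.5931.
R = (47.13)² × 0.5931 / 9.81 = 134.3 m.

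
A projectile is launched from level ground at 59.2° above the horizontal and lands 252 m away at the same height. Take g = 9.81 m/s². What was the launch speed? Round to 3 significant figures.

53.0 m/s

On level ground, R = v₀² sin(2θ) / g, so v₀ = √(R g / sin 2θ).
sin(2 × 59.2°) = 0.8796.
v₀ = √(252 × 9.81 / 0.8796) = √2811 = 53.0 m/s.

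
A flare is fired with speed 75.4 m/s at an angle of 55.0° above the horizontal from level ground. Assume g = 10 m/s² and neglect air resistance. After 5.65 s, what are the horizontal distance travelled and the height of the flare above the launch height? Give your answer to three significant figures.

v_x = 75.4 cos 55.0° = 43.25 m/s; v_y0 = 75.4 sin 55.0° = 61.76 m/s.
x = v_x t = 43.25 × 5.65 = 244 m.
y = v_y0 t − ½ g t² = 61.76×5.65 − 5.000×5.65² = 189 m.

x = 244 m, y = 189 m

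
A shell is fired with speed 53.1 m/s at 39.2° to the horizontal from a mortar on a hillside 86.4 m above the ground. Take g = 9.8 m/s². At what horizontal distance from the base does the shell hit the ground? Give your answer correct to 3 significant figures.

364 m

Components: v_x = 53.1 cos 39.2° = 41.15 m/s, v_y = 53.1 sin 39.2° = 33.56 m/s.
Vertical: 0 = 86.4 + 33.56 t − ½(9.8) t² ⇒ 4.900 t² − 33.56 t − 86.4 = 0.
t = [33.56 + √(1126 + 1693)] / 9.800 = 8.842 s.
Horizontal: R = v_x · t = 41.15 × 8.842 = 364 m.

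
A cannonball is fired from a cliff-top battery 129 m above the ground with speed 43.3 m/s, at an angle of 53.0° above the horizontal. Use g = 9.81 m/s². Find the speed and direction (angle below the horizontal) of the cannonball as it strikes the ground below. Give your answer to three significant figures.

v_x = 43.3 cos 53.0° = 26.06 m/s (constant).
|v_y| at impact = √((34.58)² + 2×9.81×129) = 61.05 m/s.
Speed = √(26.06² + 61.05²) = 66.4 m/s; angle = arctan(61.05/26.06) = 66.9° below horizontal.

66.4 m/s at 66.9° below the horizontal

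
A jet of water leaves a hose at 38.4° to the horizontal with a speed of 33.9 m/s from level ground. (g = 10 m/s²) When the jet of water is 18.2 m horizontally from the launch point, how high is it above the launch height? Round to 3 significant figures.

v_x = 33.9 cos 38.4° = 26.57 m/s, v_y0 = 33.9 sin 38.4° = 21.06 m/s.
Time to reach x = 18.2 m: t = x / v_x = 18.2 / 26.57 = 0.6850 s.
y = v_y0 t − ½ g t² = 21.06×0.6850 − 5.000×0.6850² = 12.1 m.

12.1 m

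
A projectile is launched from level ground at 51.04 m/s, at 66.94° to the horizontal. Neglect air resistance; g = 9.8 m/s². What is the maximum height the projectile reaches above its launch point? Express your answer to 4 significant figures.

Vertical component of launch velocity: v_y = 51.04 sin 66.94° = 46.962 m/s.
At the highest point the vertical velocity is zero, so v_y² = 2 g h_max.
h_max = (46.962)² / (2 × 9.8) = 2205.4 / 19.60 = 112.5 m.

112.5 m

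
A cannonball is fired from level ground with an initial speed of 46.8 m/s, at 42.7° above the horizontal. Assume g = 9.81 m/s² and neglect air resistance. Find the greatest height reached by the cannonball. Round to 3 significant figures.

Vertical component of launch velocity: v_y = 46.8 sin 42.7° = 31.74 m/s.
At the highest point the vertical velocity is zero, so v_y² = 2 g h_max.
h_max = (31.74)² / (2 × 9.81) = 1007 / 19.62 = 51.3 m.

51.3 m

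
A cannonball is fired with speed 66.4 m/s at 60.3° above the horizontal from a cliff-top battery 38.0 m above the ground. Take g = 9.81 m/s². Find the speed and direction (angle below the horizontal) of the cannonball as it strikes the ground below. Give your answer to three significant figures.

v_x = 66.4 cos 60.3° = 32.90 m/s (constant).
|v_y| at impact = √((57.68)² + 2×9.81×38.0) = 63.82 m/s.
Speed = √(32.90² + 63.82²) = 71.8 m/s; angle = arctan(63.82/32.90) = 62.7° below horizontal.

71.8 m/s at 62.7° below the horizontal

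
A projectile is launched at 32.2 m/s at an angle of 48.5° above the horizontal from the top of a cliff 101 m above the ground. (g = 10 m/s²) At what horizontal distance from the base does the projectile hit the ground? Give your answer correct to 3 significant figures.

Components: v_x = 32.2 cos 48.5° = 21.34 m/s, v_y = 32.2 sin 48.5° = 24.12 m/s.
Vertical: 0 = 101 + 24.12 t − ½(10) t² ⇒ 5.000 t² − 24.12 t − 101 = 0.
t = [24.12 + √(581.8 + 2020)] / 10.00 = 7.513 s.
Horizontal: R = v_x · t = 21.34 × 7.513 = 160 m.

160 m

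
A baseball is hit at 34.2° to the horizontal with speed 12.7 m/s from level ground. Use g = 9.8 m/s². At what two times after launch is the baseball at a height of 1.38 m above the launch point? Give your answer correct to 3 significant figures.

v_y0 = 12.7 sin 34.2° = 7.138 m/s.
Set y = v_y0 t − ½ g t² = 1.38: 4.900 t² − 7.138 t + 1.38 = 0.
t = [7.138 ± √(50.95 − 27.05)] / 9.8 = (7.138 ± 4.889) / 9.8, giving t = 0.229 s or t = 1.23 s.
So the baseball is at 1.38 m at t = 0.229 s (rising) and t = 1.23 s (falling).

0.229 s and 1.23 s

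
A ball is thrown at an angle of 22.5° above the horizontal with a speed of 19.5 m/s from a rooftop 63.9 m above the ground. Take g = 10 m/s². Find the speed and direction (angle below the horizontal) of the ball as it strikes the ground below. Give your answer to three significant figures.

v_x = 19.5 cos 22.5° = 18.02 m/s (constant).
|v_y| at impact = √((7.462)² + 2×10×63.9) = 36.52 m/s.
Speed = √(18.02² + 36.52²) = 40.7 m/s; angle = arctan(36.52/18.02) = 63.7° below horizontal.

40.7 m/s at 63.7° below the horizontal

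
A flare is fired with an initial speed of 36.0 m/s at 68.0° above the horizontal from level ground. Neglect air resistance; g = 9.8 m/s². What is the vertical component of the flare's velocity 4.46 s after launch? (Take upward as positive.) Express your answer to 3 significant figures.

-10.3 m/s

Initial vertical component: v_y0 = 36.0 sin 68.0° = 33.38 m/s.
v_y(t) = v_y0 − g t = 33.38 − 9.8 × 4.46 = -10.3 m/s.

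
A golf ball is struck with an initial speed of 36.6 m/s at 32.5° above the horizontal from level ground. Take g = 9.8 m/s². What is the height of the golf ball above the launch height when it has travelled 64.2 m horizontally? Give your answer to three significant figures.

v_x = 36.6 cos 32.5° = 30.87 m/s, v_y0 = 36.6 sin 32.5° = 19.67 m/s.
Time to reach x = 64.2 m: t = x / v_x = 64.2 / 30.87 = 2.080 s.
y = v_y0 t − ½ g t² = 19.67×2.080 − 4.900×2.080² = 19.7 m.

19.7 m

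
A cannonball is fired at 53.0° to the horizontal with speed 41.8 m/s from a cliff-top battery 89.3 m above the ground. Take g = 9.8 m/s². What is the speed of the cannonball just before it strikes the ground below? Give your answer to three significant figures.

59.1 m/s

v_x = 41.8 cos 53.0° = 25.16 m/s is unchanged throughout.
For the vertical component, v_y² = v_y0² + 2 g h = (33.38)² + 2×9.8×89.3 = 2865, so |v_y| = 53.53 m/s.
Impact speed = √(v_x² + v_y²) = √(633.0 + 2865) = 59.1 m/s.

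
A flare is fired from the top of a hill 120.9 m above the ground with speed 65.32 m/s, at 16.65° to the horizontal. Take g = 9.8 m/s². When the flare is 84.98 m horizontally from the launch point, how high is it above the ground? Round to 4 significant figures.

137.3 m

v_x = 65.32 cos 16.65° = 62.581 m/s, v_y0 = 65.32 sin 16.65° = 18.716 m/s.
Time to reach x = 84.98 m: t = x / v_x = 84.98 / 62.581 = 1.3579 s.
y = 120.9 + v_y0 t − ½ g t² = 120.9 + 18.716×1.3579 − 4.900×1.3579² = 137.3 m.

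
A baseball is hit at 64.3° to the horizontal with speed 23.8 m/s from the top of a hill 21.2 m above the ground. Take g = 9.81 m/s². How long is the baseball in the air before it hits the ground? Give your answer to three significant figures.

Vertical component: v_y = 23.8 sin 64.3° = 21.45 m/s.
Taking up as positive with launch at y = 21.2 m, landing at y = 0: 0 = 21.2 + 21.45 t − ½(9.81) t².
Solving 4.905 t² − 21.45 t − 21.2 = 0 gives t = [21.45 + √(21.45² + 4·4.905·21.2)] / 9.810 = 5.20 s.

5.20 s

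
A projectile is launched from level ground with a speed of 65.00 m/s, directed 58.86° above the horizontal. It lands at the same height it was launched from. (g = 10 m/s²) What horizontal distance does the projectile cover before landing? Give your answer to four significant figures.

374.0 m

For level ground, R = v₀² sin(2θ) / g.
sin(2 × 58.86°) = sin 117.72° = 0.8852.
R = (65.00)² × 0.8852 / 10 = 374.0 m.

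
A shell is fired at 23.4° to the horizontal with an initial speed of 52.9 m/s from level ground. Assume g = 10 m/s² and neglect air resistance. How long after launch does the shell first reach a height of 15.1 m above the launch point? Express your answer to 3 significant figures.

0.920 s

v_y0 = 52.9 sin 23.4° = 21.01 m/s.
Set y = v_y0 t − ½ g t² = 15.1: 5.000 t² − 21.01 t + 15.1 = 0.
t = [21.01 ± √(441.4 − 302.0)] / 10 = (21.01 ± 11.81) / 10, giving t = 0.920 s or t = 3.28 s.
The shell is on the way up at the first time, so t = 0.920 s.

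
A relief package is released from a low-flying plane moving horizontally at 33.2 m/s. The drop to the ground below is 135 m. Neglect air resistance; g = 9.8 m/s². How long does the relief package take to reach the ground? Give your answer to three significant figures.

The horizontal speed doesn't affect the fall. With v_y0 = 0, h = ½ g t².
t = √(2 × 135 / 9.8) = √27.55 = 5.25 s.

5.25 s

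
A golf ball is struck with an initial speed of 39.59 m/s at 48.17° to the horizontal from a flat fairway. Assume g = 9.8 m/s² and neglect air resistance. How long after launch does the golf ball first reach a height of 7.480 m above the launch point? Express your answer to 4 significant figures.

v_y0 = 39.59 sin 48.17° = 29.500 m/s.
Set y = v_y0 t − ½ g t² = 7.480: 4.900 t² − 29.500 t + 7.480 = 0.
t = [29.500 ± √(870.25 − 146.61)] / 9.8 = (29.500 ± 26.901) / 9.8, giving t = 0.2652 s or t = 5.755 s.
The golf ball is on the way up at the first time, so t = 0.2652 s.

0.2652 s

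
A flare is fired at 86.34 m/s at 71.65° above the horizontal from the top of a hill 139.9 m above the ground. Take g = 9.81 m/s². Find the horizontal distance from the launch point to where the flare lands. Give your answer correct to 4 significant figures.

Components: v_x = 86.34 cos 71.65° = 27.182 m/s, v_y = 86.34 sin 71.65° = 81.950 m/s.
Vertical: 0 = 139.9 + 81.950 t − ½(9.81) t² ⇒ 4.905 t² − 81.950 t − 139.9 = 0.
t = [81.950 + √(6715.8 + 2744.8)] / 9.810 = 18.269 s.
Horizontal: R = v_x · t = 27.182 × 18.269 = 496.6 m.

496.6 m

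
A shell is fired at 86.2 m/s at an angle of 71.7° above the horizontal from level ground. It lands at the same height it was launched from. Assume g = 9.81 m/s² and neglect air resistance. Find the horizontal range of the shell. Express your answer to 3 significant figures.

452 m

Components: v_x = 86.2 cos 71.7° = 27.07 m/s, v_y = 86.2 sin 71.7° = 81.84 m/s.
Time of flight (same landing height): t = 2 v_y / g = 2 × 81.84 / 9.81 = 16.69 s.
Range: R = v_x · t = 27.07 × 16.69 = 452 m.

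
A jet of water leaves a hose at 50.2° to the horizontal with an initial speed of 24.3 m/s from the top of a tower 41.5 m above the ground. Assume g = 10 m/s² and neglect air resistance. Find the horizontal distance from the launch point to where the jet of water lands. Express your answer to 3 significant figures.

Components: v_x = 24.3 cos 50.2° = 15.55 m/s, v_y = 24.3 sin 50.2° = 18.67 m/s.
Vertical: 0 = 41.5 + 18.67 t − ½(10) t² ⇒ 5.000 t² − 18.67 t − 41.5 = 0.
t = [18.67 + √(348.6 + 830.0)] / 10.00 = 5.300 s.
Horizontal: R = v_x · t = 15.55 × 5.300 = 82.4 m.

82.4 m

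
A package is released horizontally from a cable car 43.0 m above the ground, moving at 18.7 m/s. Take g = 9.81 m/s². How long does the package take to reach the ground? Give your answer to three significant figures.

The horizontal speed doesn't affect the fall. With v_y0 = 0, h = ½ g t².
t = √(2 × 43.0 / 9.81) = √8.767 = 2.96 s.

2.96 s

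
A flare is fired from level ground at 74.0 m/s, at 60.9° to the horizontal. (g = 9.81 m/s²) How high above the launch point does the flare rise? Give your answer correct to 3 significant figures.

213 m

Vertical component of launch velocity: v_y = 74.0 sin 60.9° = 64.66 m/s.
At the highest point the vertical velocity is zero, so v_y² = 2 g h_max.
h_max = (64.66)² / (2 × 9.81) = 4181 / 19.62 = 213 m.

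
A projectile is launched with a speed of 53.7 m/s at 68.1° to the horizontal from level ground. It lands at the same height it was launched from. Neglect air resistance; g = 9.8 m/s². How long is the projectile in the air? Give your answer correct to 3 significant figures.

10.2 s

Vertical component: v_y = 53.7 sin 68.1° = 49.82 m/s.
For a projectile landing at launch height, time of flight is t = 2 v_y / g = 2 × 49.82 / 9.8 = 10.2 s.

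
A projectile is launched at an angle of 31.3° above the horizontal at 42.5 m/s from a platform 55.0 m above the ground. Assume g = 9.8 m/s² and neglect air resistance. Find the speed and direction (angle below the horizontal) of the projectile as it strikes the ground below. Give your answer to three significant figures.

v_x = 42.5 cos 31.3° = 36.31 m/s (constant).
|v_y| at impact = √((22.08)² + 2×9.8×55.0) = 39.57 m/s.
Speed = √(36.31² + 39.57²) = 53.7 m/s; angle = arctan(39.57/36.31) = 47.5° below horizontal.

53.7 m/s at 47.5° below the horizontal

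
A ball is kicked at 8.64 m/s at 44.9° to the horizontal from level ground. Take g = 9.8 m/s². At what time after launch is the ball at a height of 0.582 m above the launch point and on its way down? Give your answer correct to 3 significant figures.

v_y0 = 8.64 sin 44.9° = 6.099 m/s.
Set y = v_y0 t − ½ g t² = 0.582: 4.900 t² − 6.099 t + 0.582 = 0.
t = [6.099 ± √(37.20 − 11.41)] / 9.8 = (6.099 ± 5.078) / 9.8, giving t = 0.104 s or t = 1.14 s.
On the way down corresponds to the larger root: t = 1.14 s.

1.14 s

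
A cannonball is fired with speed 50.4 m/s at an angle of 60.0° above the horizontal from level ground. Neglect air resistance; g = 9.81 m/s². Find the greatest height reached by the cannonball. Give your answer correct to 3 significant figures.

Vertical component of launch velocity: v_y = 50.4 sin 60.0° = 43.65 m/s.
At the highest point the vertical velocity is zero, so v_y² = 2 g h_max.
h_max = (43.65)² / (2 × 9.81) = 1905 / 19.62 = 97.1 m.

97.1 m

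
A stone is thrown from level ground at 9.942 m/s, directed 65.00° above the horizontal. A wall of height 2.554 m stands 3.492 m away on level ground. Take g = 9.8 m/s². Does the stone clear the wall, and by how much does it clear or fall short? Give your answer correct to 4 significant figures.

v_x = 9.942 cos 65.00° = 4.2017 m/s; v_y0 = 9.942 sin 65.00° = 9.0105 m/s.
Time to reach the wall: t = 3.492 / 4.2017 = 0.83109 s.
Height at that point: y = 9.0105×0.83109 − 4.900×0.83109² = 4.1041 m.
That is 4.1041 − 2.554 = 1.550 m above the top of the wall, so the stone clears it.

Yes — it clears the wall by 1.550 m.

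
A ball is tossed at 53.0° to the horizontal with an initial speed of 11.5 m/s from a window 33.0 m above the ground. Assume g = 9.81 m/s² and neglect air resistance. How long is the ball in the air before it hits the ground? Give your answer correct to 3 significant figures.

Vertical component: v_y = 11.5 sin 53.0° = 9.184 m/s.
Taking up as positive with launch at y = 33.0 m, landing at y = 0: 0 = 33.0 + 9.184 t − ½(9.81) t².
Solving 4.905 t² − 9.184 t − 33.0 = 0 gives t = [9.184 + √(9.184² + 4·4.905·33.0)] / 9.810 = 3.69 s.

3.69 s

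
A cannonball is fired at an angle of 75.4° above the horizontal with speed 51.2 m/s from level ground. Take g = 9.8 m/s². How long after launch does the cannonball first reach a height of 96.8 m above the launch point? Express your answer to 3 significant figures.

v_y0 = 51.2 sin 75.4° = 49.55 m/s.
Set y = v_y0 t − ½ g t² = 96.8: 4.900 t² − 49.55 t + 96.8 = 0.
t = [49.55 ± √(2455 − 1897)] / 9.8 = (49.55 ± 23.62) / 9.8, giving t = 2.65 s or t = 7.47 s.
The cannonball is on the way up at the first time, so t = 2.65 s.

2.65 s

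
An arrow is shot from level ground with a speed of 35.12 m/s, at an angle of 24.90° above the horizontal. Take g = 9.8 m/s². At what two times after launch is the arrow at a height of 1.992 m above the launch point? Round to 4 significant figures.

v_y0 = 35.12 sin 24.90° = 14.787 m/s.
Set y = v_y0 t − ½ g t² = 1.992: 4.900 t² − 14.787 t + 1.992 = 0.
t = [14.787 ± √(218.66 − 39.043)] / 9.8 = (14.787 ± 13.402) / 9.8, giving t = 0.1413 s or t = 2.876 s.
So the arrow is at 1.992 m at t = 0.1413 s (rising) and t = 2.876 s (falling).

0.1413 s and 2.876 s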